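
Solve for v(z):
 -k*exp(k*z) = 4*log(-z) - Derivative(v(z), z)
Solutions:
 v(z) = C1 + 4*z*log(-z) - 4*z + exp(k*z)


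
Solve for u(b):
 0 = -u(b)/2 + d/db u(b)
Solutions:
 u(b) = C1*exp(b/2)


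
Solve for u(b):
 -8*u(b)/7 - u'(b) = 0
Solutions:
 u(b) = C1*exp(-8*b/7)


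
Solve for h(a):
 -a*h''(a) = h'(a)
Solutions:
 h(a) = C1 + C2*log(a)


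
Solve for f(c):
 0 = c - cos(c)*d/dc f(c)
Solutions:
 f(c) = C1 + Integral(c/cos(c), c)


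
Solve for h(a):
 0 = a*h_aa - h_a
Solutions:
 h(a) = C1 + C2*a^2


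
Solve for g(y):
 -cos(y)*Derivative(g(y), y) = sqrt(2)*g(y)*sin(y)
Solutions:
 g(y) = C1*cos(y)^(sqrt(2))


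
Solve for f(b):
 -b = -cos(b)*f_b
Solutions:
 f(b) = C1 + Integral(b/cos(b), b)


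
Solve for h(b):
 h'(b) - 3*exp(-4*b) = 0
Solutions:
 h(b) = C1 - 3*exp(-4*b)/4


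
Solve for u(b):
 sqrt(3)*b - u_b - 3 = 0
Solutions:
 u(b) = C1 + sqrt(3)*b^2/2 - 3*b


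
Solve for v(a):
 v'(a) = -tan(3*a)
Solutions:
 v(a) = C1 + log(cos(3*a))/3


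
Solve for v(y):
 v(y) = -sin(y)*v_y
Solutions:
 v(y) = C1*sqrt(cos(y) + 1)/sqrt(cos(y) - 1)


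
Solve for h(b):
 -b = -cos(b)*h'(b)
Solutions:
 h(b) = C1 + Integral(b/cos(b), b)


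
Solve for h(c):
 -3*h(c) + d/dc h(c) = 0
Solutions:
 h(c) = C1*exp(3*c)


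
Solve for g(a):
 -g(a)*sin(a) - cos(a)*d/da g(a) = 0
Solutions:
 g(a) = C1*cos(a)


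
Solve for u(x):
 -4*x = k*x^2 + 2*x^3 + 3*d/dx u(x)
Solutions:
 u(x) = C1 - k*x^3/9 - x^4/6 - 2*x^2/3


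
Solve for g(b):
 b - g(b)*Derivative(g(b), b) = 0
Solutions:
 g(b) = -sqrt(C1 + b^2)
 g(b) = sqrt(C1 + b^2)


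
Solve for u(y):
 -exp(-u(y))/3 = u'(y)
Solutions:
 u(y) = log(C1 - y/3)


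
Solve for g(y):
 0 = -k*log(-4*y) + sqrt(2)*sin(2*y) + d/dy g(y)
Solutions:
 g(y) = C1 + k*y*(log(-y) - 1) + 2*k*y*log(2) + sqrt(2)*cos(2*y)/2


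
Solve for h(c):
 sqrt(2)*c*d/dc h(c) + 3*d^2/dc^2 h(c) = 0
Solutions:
 h(c) = C1 + C2*erf(2^(3/4)*sqrt(3)*c/6)


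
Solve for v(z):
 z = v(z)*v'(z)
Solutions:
 v(z) = -sqrt(C1 + z^2)
 v(z) = sqrt(C1 + z^2)


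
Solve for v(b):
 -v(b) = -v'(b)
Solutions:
 v(b) = C1*exp(b)


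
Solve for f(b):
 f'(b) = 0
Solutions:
 f(b) = C1


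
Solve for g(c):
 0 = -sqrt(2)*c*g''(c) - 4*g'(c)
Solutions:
 g(c) = C1 + C2*c^(1 - 2*sqrt(2))


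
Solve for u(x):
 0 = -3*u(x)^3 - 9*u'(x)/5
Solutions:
 u(x) = -sqrt(6)*sqrt(-1/(C1 - 5*x))/2
 u(x) = sqrt(6)*sqrt(-1/(C1 - 5*x))/2


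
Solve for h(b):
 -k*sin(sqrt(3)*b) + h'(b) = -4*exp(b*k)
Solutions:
 h(b) = C1 - sqrt(3)*k*cos(sqrt(3)*b)/3 - 4*exp(b*k)/k


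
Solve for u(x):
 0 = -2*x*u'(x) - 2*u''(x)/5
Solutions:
 u(x) = C1 + C2*erf(sqrt(10)*x/2)


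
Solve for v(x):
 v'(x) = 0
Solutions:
 v(x) = C1


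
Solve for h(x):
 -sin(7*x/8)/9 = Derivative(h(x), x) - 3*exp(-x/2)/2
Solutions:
 h(x) = C1 + 8*cos(7*x/8)/63 - 3*exp(-x/2)


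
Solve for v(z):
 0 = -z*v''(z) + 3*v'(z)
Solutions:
 v(z) = C1 + C2*z^4


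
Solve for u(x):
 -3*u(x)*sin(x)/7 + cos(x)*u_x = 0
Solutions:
 u(x) = C1/cos(x)^(3/7)


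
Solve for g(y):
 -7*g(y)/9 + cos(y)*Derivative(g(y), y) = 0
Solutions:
 g(y) = C1*(sin(y) + 1)^(7/18)/(sin(y) - 1)^(7/18)


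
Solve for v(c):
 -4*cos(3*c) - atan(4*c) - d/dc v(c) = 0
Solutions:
 v(c) = C1 - c*atan(4*c) + log(16*c^2 + 1)/8 - 4*sin(3*c)/3


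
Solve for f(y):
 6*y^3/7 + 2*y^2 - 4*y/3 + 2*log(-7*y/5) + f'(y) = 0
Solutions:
 f(y) = C1 - 3*y^4/14 - 2*y^3/3 + 2*y^2/3 - 2*y*log(-y) + 2*y*(-log(7) + 1 + log(5))


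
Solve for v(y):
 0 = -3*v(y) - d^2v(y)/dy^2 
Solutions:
 v(y) = C1*sin(sqrt(3)*y) + C2*cos(sqrt(3)*y)


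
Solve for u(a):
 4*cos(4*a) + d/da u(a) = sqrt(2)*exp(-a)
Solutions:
 u(a) = C1 - sin(4*a) - sqrt(2)*exp(-a)


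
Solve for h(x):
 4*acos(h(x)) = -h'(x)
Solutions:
 Integral(1/acos(_y), (_y, h(x))) = C1 - 4*x


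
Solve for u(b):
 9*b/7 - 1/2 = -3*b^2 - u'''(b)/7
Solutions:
 u(b) = C1 + C2*b + C3*b^2 - 7*b^5/20 - 3*b^4/8 + 7*b^3/12


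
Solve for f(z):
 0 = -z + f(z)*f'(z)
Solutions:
 f(z) = -sqrt(C1 + z^2)
 f(z) = sqrt(C1 + z^2)


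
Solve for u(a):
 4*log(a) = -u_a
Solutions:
 u(a) = C1 - 4*a*log(a) + 4*a


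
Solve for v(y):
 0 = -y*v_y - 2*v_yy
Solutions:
 v(y) = C1 + C2*erf(y/2)


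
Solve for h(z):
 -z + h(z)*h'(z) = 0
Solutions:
 h(z) = -sqrt(C1 + z^2)
 h(z) = sqrt(C1 + z^2)


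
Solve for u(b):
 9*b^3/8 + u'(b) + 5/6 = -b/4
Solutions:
 u(b) = C1 - 9*b^4/32 - b^2/8 - 5*b/6


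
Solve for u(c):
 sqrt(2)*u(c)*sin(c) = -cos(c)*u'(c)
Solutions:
 u(c) = C1*cos(c)^(sqrt(2))


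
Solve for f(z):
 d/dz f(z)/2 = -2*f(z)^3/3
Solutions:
 f(z) = -sqrt(6)*sqrt(-1/(C1 - 4*z))/2
 f(z) = sqrt(6)*sqrt(-1/(C1 - 4*z))/2


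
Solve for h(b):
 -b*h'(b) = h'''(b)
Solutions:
 h(b) = C1 + Integral(C2*airyai(-b) + C3*airybi(-b), b)


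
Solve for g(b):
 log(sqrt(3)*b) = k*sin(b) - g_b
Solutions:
 g(b) = C1 - b*log(b) - b*log(3)/2 + b - k*cos(b)


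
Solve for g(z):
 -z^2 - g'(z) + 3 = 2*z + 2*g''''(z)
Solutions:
 g(z) = C1 + C4*exp(-2^(2/3)*z/2) - z^3/3 - z^2 + 3*z + (C2*sin(2^(2/3)*sqrt(3)*z/4) + C3*cos(2^(2/3)*sqrt(3)*z/4))*exp(2^(2/3)*z/4)


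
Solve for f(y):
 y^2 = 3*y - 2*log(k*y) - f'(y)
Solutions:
 f(y) = C1 - y^3/3 + 3*y^2/2 - 2*y*log(k*y) + 2*y


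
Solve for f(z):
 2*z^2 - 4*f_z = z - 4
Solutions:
 f(z) = C1 + z^3/6 - z^2/8 + z


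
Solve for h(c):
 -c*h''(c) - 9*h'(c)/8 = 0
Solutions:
 h(c) = C1 + C2/c^(1/8)


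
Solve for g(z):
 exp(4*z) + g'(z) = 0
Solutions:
 g(z) = C1 - exp(4*z)/4


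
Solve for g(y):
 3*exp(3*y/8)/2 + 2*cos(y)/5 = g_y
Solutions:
 g(y) = C1 + 4*exp(3*y/8) + 2*sin(y)/5


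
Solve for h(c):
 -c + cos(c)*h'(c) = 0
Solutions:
 h(c) = C1 + Integral(c/cos(c), c)


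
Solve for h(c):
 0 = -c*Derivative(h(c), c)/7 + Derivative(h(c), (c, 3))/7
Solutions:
 h(c) = C1 + Integral(C2*airyai(c) + C3*airybi(c), c)


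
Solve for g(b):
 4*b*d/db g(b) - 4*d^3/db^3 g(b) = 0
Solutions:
 g(b) = C1 + Integral(C2*airyai(b) + C3*airybi(b), b)


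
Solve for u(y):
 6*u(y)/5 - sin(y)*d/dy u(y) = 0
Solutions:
 u(y) = C1*(cos(y) - 1)^(3/5)/(cos(y) + 1)^(3/5)


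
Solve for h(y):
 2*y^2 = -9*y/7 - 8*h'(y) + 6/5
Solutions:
 h(y) = C1 - y^3/12 - 9*y^2/112 + 3*y/20


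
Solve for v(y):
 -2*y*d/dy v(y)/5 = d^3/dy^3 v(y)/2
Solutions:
 v(y) = C1 + Integral(C2*airyai(-10^(2/3)*y/5) + C3*airybi(-10^(2/3)*y/5), y)


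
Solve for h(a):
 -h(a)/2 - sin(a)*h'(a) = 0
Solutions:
 h(a) = C1*(cos(a) + 1)^(1/4)/(cos(a) - 1)^(1/4)


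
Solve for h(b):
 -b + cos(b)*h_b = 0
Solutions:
 h(b) = C1 + Integral(b/cos(b), b)


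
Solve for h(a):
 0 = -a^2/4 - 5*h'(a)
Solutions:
 h(a) = C1 - a^3/60


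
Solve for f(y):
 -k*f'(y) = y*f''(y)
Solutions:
 f(y) = C1 + y^(1 - re(k))*(C2*sin(log(y)*Abs(im(k))) + C3*cos(log(y)*im(k)))


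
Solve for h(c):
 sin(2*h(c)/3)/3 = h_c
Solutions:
 -c/3 + 3*log(cos(2*h(c)/3) - 1)/4 - 3*log(cos(2*h(c)/3) + 1)/4 = C1


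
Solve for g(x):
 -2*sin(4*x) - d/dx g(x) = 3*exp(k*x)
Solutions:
 g(x) = C1 + cos(4*x)/2 - 3*exp(k*x)/k


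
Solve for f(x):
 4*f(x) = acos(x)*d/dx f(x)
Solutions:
 f(x) = C1*exp(4*Integral(1/acos(x), x))


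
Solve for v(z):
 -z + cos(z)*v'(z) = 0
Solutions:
 v(z) = C1 + Integral(z/cos(z), z)


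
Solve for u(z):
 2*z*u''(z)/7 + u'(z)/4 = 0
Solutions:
 u(z) = C1 + C2*z^(1/8)


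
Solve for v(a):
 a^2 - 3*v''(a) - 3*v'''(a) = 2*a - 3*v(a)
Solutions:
 v(a) = C1*exp(-a*(2*2^(1/3)/(3*sqrt(69) + 25)^(1/3) + 4 + 2^(2/3)*(3*sqrt(69) + 25)^(1/3))/12)*sin(2^(1/3)*sqrt(3)*a*(-2^(1/3)*(3*sqrt(69) + 25)^(1/3) + 2/(3*sqrt(69) + 25)^(1/3))/12) + C2*exp(-a*(2*2^(1/3)/(3*sqrt(69) + 25)^(1/3) + 4 + 2^(2/3)*(3*sqrt(69) + 25)^(1/3))/12)*cos(2^(1/3)*sqrt(3)*a*(-2^(1/3)*(3*sqrt(69) + 25)^(1/3) + 2/(3*sqrt(69) + 25)^(1/3))/12) + C3*exp(a*(-2 + 2*2^(1/3)/(3*sqrt(69) + 25)^(1/3) + 2^(2/3)*(3*sqrt(69) + 25)^(1/3))/6) - a^2/3 + 2*a/3 - 2/3


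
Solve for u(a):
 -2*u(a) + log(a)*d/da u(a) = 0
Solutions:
 u(a) = C1*exp(2*li(a))


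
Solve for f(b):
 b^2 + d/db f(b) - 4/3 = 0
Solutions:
 f(b) = C1 - b^3/3 + 4*b/3


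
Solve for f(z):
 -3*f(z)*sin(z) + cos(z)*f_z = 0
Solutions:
 f(z) = C1/cos(z)^3


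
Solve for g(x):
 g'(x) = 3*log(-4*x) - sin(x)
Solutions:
 g(x) = C1 + 3*x*log(-x) - 3*x + 6*x*log(2) + cos(x)


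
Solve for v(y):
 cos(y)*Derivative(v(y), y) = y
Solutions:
 v(y) = C1 + Integral(y/cos(y), y)


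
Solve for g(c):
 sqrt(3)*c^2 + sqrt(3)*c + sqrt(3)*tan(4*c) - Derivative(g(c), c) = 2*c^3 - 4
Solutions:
 g(c) = C1 - c^4/2 + sqrt(3)*c^3/3 + sqrt(3)*c^2/2 + 4*c - sqrt(3)*log(cos(4*c))/4


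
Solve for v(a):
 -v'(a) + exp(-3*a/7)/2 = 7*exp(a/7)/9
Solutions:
 v(a) = C1 - 49*exp(a/7)/9 - 7*exp(-3*a/7)/6


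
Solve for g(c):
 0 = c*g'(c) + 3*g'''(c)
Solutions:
 g(c) = C1 + Integral(C2*airyai(-3^(2/3)*c/3) + C3*airybi(-3^(2/3)*c/3), c)


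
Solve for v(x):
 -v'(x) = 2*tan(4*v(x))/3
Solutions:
 v(x) = -asin(C1*exp(-8*x/3))/4 + pi/4
 v(x) = asin(C1*exp(-8*x/3))/4


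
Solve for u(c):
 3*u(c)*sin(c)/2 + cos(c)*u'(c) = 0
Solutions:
 u(c) = C1*cos(c)^(3/2)


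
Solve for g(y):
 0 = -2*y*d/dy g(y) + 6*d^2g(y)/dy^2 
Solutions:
 g(y) = C1 + C2*erfi(sqrt(6)*y/6)


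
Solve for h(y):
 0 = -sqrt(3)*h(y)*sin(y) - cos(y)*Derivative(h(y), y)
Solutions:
 h(y) = C1*cos(y)^(sqrt(3))


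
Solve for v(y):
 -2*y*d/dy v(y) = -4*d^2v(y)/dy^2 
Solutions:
 v(y) = C1 + C2*erfi(y/2)


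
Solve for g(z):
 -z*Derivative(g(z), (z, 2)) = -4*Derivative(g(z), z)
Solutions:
 g(z) = C1 + C2*z^5


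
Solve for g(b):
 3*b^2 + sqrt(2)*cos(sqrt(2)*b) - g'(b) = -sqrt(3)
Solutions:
 g(b) = C1 + b^3 + sqrt(3)*b + sin(sqrt(2)*b)


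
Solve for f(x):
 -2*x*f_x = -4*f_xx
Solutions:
 f(x) = C1 + C2*erfi(x/2)


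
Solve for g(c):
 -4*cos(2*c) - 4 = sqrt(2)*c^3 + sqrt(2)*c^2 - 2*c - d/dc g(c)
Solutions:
 g(c) = C1 + sqrt(2)*c^4/4 + sqrt(2)*c^3/3 - c^2 + 4*c + 4*sin(c)*cos(c)


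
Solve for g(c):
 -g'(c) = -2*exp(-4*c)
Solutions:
 g(c) = C1 - exp(-4*c)/2


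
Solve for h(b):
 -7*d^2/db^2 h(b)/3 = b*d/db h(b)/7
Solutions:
 h(b) = C1 + C2*erf(sqrt(6)*b/14)


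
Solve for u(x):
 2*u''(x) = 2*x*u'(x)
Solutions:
 u(x) = C1 + C2*erfi(sqrt(2)*x/2)


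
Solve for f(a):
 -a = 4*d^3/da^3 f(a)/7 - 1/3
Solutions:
 f(a) = C1 + C2*a + C3*a^2 - 7*a^4/96 + 7*a^3/72


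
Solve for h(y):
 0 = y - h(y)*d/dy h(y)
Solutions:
 h(y) = -sqrt(C1 + y^2)
 h(y) = sqrt(C1 + y^2)


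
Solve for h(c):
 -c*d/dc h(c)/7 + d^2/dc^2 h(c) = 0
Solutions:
 h(c) = C1 + C2*erfi(sqrt(14)*c/14)


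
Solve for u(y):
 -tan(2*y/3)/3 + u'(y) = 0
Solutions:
 u(y) = C1 - log(cos(2*y/3))/2


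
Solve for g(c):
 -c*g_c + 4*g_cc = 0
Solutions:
 g(c) = C1 + C2*erfi(sqrt(2)*c/4)


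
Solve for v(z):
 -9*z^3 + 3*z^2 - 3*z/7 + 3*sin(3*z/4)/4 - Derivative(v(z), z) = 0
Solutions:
 v(z) = C1 - 9*z^4/4 + z^3 - 3*z^2/14 - cos(3*z/4)


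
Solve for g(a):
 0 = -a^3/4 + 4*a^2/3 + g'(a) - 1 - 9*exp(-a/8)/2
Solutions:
 g(a) = C1 + a^4/16 - 4*a^3/9 + a - 36*exp(-a/8)


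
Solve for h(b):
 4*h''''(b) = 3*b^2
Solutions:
 h(b) = C1 + C2*b + C3*b^2 + C4*b^3 + b^6/480


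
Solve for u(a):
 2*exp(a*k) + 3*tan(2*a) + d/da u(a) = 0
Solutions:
 u(a) = C1 - 2*Piecewise((exp(a*k)/k, Ne(k, 0)), (a, True)) + 3*log(cos(2*a))/2


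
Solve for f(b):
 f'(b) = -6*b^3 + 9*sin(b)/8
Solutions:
 f(b) = C1 - 3*b^4/2 - 9*cos(b)/8


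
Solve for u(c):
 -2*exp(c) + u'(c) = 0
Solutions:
 u(c) = C1 + 2*exp(c)


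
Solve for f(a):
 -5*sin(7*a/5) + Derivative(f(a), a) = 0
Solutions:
 f(a) = C1 - 25*cos(7*a/5)/7


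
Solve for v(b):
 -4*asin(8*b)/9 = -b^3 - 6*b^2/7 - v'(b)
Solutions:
 v(b) = C1 - b^4/4 - 2*b^3/7 + 4*b*asin(8*b)/9 + sqrt(1 - 64*b^2)/18


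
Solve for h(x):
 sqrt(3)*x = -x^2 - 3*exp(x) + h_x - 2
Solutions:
 h(x) = C1 + x^3/3 + sqrt(3)*x^2/2 + 2*x + 3*exp(x)


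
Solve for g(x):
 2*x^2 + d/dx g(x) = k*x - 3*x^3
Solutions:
 g(x) = C1 + k*x^2/2 - 3*x^4/4 - 2*x^3/3


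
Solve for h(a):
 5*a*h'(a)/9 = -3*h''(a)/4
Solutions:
 h(a) = C1 + C2*erf(sqrt(30)*a/9)


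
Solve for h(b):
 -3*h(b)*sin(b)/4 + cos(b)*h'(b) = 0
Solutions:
 h(b) = C1/cos(b)^(3/4)


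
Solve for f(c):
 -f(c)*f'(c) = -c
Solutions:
 f(c) = -sqrt(C1 + c^2)
 f(c) = sqrt(C1 + c^2)


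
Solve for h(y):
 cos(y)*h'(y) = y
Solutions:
 h(y) = C1 + Integral(y/cos(y), y)


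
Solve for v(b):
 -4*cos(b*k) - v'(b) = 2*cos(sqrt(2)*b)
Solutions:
 v(b) = C1 - sqrt(2)*sin(sqrt(2)*b) - 4*sin(b*k)/k


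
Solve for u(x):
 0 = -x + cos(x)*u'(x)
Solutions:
 u(x) = C1 + Integral(x/cos(x), x)


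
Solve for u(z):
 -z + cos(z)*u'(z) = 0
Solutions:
 u(z) = C1 + Integral(z/cos(z), z)


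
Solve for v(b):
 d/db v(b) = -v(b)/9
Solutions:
 v(b) = C1*exp(-b/9)


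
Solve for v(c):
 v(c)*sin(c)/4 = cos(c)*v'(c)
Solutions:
 v(c) = C1/cos(c)^(1/4)


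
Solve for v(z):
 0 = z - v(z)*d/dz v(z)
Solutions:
 v(z) = -sqrt(C1 + z^2)
 v(z) = sqrt(C1 + z^2)


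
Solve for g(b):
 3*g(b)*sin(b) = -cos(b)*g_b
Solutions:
 g(b) = C1*cos(b)^3


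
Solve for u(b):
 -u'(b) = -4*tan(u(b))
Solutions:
 u(b) = pi - asin(C1*exp(4*b))
 u(b) = asin(C1*exp(4*b))


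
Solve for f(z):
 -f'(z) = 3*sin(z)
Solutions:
 f(z) = C1 + 3*cos(z)


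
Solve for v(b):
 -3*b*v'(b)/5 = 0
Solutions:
 v(b) = C1


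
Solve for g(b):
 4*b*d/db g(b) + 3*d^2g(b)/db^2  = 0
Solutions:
 g(b) = C1 + C2*erf(sqrt(6)*b/3)


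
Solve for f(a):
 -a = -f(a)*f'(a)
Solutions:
 f(a) = -sqrt(C1 + a^2)
 f(a) = sqrt(C1 + a^2)


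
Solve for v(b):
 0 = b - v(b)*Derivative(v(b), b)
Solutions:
 v(b) = -sqrt(C1 + b^2)
 v(b) = sqrt(C1 + b^2)


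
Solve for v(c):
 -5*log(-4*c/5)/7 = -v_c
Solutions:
 v(c) = C1 + 5*c*log(-c)/7 + 5*c*(-log(5) - 1 + 2*log(2))/7


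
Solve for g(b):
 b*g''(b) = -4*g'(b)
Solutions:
 g(b) = C1 + C2/b^3


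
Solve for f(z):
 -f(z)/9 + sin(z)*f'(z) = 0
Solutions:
 f(z) = C1*(cos(z) - 1)^(1/18)/(cos(z) + 1)^(1/18)


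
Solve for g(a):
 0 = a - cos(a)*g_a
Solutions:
 g(a) = C1 + Integral(a/cos(a), a)


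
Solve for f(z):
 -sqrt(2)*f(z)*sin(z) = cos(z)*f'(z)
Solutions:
 f(z) = C1*cos(z)^(sqrt(2))


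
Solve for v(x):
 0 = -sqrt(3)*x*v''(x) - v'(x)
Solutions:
 v(x) = C1 + C2*x^(1 - sqrt(3)/3)


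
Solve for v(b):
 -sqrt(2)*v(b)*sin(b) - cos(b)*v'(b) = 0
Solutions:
 v(b) = C1*cos(b)^(sqrt(2))


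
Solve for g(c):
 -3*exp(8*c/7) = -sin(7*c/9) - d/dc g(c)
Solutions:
 g(c) = C1 + 21*exp(8*c/7)/8 + 9*cos(7*c/9)/7


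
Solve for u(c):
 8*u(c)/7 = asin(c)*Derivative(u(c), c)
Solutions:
 u(c) = C1*exp(8*Integral(1/asin(c), c)/7)


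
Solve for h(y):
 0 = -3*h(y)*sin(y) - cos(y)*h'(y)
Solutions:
 h(y) = C1*cos(y)^3


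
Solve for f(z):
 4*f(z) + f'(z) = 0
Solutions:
 f(z) = C1*exp(-4*z)


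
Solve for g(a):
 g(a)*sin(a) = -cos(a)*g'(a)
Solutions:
 g(a) = C1*cos(a)


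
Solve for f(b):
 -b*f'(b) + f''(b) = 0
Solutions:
 f(b) = C1 + C2*erfi(sqrt(2)*b/2)


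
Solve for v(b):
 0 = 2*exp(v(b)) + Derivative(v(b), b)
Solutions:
 v(b) = log(1/(C1 + 2*b))


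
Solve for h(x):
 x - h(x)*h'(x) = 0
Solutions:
 h(x) = -sqrt(C1 + x^2)
 h(x) = sqrt(C1 + x^2)


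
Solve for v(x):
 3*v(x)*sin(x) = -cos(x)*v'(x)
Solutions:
 v(x) = C1*cos(x)^3


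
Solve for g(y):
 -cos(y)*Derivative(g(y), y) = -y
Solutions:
 g(y) = C1 + Integral(y/cos(y), y)


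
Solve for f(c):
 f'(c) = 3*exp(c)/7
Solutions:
 f(c) = C1 + 3*exp(c)/7


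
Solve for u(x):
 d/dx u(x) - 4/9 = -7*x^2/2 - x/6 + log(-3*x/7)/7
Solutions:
 u(x) = C1 - 7*x^3/6 - x^2/12 + x*log(-x)/7 + x*(-9*log(7) + 9*log(3) + 19)/63


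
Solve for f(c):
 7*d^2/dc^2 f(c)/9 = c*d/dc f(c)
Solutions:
 f(c) = C1 + C2*erfi(3*sqrt(14)*c/14)


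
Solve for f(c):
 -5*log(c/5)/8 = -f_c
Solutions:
 f(c) = C1 + 5*c*log(c)/8 - 5*c*log(5)/8 - 5*c/8


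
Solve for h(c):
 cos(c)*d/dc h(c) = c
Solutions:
 h(c) = C1 + Integral(c/cos(c), c)


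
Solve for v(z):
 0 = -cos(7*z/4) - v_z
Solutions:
 v(z) = C1 - 4*sin(7*z/4)/7


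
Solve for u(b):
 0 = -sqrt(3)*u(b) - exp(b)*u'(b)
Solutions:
 u(b) = C1*exp(sqrt(3)*exp(-b))


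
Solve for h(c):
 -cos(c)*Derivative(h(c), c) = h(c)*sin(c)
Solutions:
 h(c) = C1*cos(c)


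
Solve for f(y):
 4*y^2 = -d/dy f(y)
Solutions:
 f(y) = C1 - 4*y^3/3


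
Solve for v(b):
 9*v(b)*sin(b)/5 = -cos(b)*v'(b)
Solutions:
 v(b) = C1*cos(b)^(9/5)


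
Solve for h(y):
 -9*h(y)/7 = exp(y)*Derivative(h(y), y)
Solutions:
 h(y) = C1*exp(9*exp(-y)/7)


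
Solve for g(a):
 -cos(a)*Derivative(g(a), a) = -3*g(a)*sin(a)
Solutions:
 g(a) = C1/cos(a)^3


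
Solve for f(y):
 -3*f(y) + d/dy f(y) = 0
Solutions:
 f(y) = C1*exp(3*y)


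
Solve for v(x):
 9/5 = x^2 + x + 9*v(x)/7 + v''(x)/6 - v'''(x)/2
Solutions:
 v(x) = C1*exp(x*(-7^(2/3)*(405*sqrt(263) + 6568)^(1/3) - 7*7^(1/3)/(405*sqrt(263) + 6568)^(1/3) + 14)/126)*sin(sqrt(3)*7^(1/3)*x*(-7^(1/3)*(405*sqrt(263) + 6568)^(1/3) + 7/(405*sqrt(263) + 6568)^(1/3))/126) + C2*exp(x*(-7^(2/3)*(405*sqrt(263) + 6568)^(1/3) - 7*7^(1/3)/(405*sqrt(263) + 6568)^(1/3) + 14)/126)*cos(sqrt(3)*7^(1/3)*x*(-7^(1/3)*(405*sqrt(263) + 6568)^(1/3) + 7/(405*sqrt(263) + 6568)^(1/3))/126) + C3*exp(x*(7*7^(1/3)/(405*sqrt(263) + 6568)^(1/3) + 7 + 7^(2/3)*(405*sqrt(263) + 6568)^(1/3))/63) - 7*x^2/9 - 7*x/9 + 1946/1215


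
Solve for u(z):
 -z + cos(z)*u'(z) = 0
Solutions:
 u(z) = C1 + Integral(z/cos(z), z)


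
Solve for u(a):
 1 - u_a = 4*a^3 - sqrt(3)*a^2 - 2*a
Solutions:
 u(a) = C1 - a^4 + sqrt(3)*a^3/3 + a^2 + a


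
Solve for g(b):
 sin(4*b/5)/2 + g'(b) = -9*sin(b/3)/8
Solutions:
 g(b) = C1 + 27*cos(b/3)/8 + 5*cos(4*b/5)/8


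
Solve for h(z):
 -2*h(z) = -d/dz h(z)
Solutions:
 h(z) = C1*exp(2*z)


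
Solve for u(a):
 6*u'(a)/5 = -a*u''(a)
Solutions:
 u(a) = C1 + C2/a^(1/5)


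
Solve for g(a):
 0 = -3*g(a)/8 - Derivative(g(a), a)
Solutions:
 g(a) = C1*exp(-3*a/8)


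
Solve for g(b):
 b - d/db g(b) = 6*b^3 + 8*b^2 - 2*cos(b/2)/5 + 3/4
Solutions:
 g(b) = C1 - 3*b^4/2 - 8*b^3/3 + b^2/2 - 3*b/4 + 4*sin(b/2)/5


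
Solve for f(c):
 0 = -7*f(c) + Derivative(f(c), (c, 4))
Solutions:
 f(c) = C1*exp(-7^(1/4)*c) + C2*exp(7^(1/4)*c) + C3*sin(7^(1/4)*c) + C4*cos(7^(1/4)*c)


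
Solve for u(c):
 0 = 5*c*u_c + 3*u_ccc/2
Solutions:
 u(c) = C1 + Integral(C2*airyai(-10^(1/3)*3^(2/3)*c/3) + C3*airybi(-10^(1/3)*3^(2/3)*c/3), c)


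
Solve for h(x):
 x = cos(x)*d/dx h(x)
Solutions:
 h(x) = C1 + Integral(x/cos(x), x)


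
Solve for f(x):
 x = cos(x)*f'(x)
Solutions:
 f(x) = C1 + Integral(x/cos(x), x)


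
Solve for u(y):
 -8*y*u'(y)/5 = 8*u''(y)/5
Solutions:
 u(y) = C1 + C2*erf(sqrt(2)*y/2)


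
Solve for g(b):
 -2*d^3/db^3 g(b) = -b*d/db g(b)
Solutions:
 g(b) = C1 + Integral(C2*airyai(2^(2/3)*b/2) + C3*airybi(2^(2/3)*b/2), b)


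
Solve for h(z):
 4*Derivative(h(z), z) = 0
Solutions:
 h(z) = C1


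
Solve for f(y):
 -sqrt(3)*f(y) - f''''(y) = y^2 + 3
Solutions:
 f(y) = -sqrt(3)*y^2/3 + (C1*sin(sqrt(2)*3^(1/8)*y/2) + C2*cos(sqrt(2)*3^(1/8)*y/2))*exp(-sqrt(2)*3^(1/8)*y/2) + (C3*sin(sqrt(2)*3^(1/8)*y/2) + C4*cos(sqrt(2)*3^(1/8)*y/2))*exp(sqrt(2)*3^(1/8)*y/2) - sqrt(3)


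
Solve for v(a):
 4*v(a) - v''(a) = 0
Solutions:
 v(a) = C1*exp(-2*a) + C2*exp(2*a)


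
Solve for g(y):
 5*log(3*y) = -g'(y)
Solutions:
 g(y) = C1 - 5*y*log(y) - y*log(243) + 5*y


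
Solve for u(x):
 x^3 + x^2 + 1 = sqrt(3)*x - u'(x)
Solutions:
 u(x) = C1 - x^4/4 - x^3/3 + sqrt(3)*x^2/2 - x


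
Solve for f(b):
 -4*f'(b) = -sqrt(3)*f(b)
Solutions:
 f(b) = C1*exp(sqrt(3)*b/4)


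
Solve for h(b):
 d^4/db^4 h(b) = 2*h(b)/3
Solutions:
 h(b) = C1*exp(-2^(1/4)*3^(3/4)*b/3) + C2*exp(2^(1/4)*3^(3/4)*b/3) + C3*sin(2^(1/4)*3^(3/4)*b/3) + C4*cos(2^(1/4)*3^(3/4)*b/3)


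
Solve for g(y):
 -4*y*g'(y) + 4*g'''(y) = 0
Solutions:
 g(y) = C1 + Integral(C2*airyai(y) + C3*airybi(y), y)


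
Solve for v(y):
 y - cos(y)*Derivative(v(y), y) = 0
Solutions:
 v(y) = C1 + Integral(y/cos(y), y)


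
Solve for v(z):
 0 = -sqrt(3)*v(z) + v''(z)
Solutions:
 v(z) = C1*exp(-3^(1/4)*z) + C2*exp(3^(1/4)*z)


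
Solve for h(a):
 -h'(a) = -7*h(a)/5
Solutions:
 h(a) = C1*exp(7*a/5)


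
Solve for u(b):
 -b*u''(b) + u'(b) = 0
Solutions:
 u(b) = C1 + C2*b^2


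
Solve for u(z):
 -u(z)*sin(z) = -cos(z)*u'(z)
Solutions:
 u(z) = C1/cos(z)


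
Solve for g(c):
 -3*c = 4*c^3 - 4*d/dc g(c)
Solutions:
 g(c) = C1 + c^4/4 + 3*c^2/8


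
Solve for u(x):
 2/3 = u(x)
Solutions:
 u(x) = 2/3


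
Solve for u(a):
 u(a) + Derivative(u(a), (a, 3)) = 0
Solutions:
 u(a) = C3*exp(-a) + (C1*sin(sqrt(3)*a/2) + C2*cos(sqrt(3)*a/2))*exp(a/2)


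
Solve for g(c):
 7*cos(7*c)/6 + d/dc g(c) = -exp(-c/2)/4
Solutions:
 g(c) = C1 - sin(7*c)/6 + exp(-c/2)/2


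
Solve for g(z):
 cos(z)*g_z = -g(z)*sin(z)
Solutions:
 g(z) = C1*cos(z)


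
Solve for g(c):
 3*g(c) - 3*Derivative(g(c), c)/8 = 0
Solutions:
 g(c) = C1*exp(8*c)


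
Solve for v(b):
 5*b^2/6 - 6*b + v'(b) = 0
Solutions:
 v(b) = C1 - 5*b^3/18 + 3*b^2


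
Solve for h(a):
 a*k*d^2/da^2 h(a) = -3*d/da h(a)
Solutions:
 h(a) = C1 + a^(((re(k) - 3)*re(k) + im(k)^2)/(re(k)^2 + im(k)^2))*(C2*sin(3*log(a)*Abs(im(k))/(re(k)^2 + im(k)^2)) + C3*cos(3*log(a)*im(k)/(re(k)^2 + im(k)^2)))


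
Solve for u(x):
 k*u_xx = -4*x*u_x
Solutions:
 u(x) = C1 + C2*sqrt(k)*erf(sqrt(2)*x*sqrt(1/k))


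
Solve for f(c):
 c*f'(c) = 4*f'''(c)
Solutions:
 f(c) = C1 + Integral(C2*airyai(2^(1/3)*c/2) + C3*airybi(2^(1/3)*c/2), c)


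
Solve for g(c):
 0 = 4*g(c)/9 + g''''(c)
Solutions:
 g(c) = (C1*sin(sqrt(3)*c/3) + C2*cos(sqrt(3)*c/3))*exp(-sqrt(3)*c/3) + (C3*sin(sqrt(3)*c/3) + C4*cos(sqrt(3)*c/3))*exp(sqrt(3)*c/3)


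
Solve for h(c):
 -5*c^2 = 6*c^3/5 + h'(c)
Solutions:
 h(c) = C1 - 3*c^4/10 - 5*c^3/3


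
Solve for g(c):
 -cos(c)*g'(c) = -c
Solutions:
 g(c) = C1 + Integral(c/cos(c), c)


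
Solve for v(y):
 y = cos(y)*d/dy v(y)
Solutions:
 v(y) = C1 + Integral(y/cos(y), y)


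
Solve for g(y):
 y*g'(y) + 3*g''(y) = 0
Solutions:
 g(y) = C1 + C2*erf(sqrt(6)*y/6)


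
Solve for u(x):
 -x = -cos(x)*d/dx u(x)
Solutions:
 u(x) = C1 + Integral(x/cos(x), x)


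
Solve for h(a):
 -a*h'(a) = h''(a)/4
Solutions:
 h(a) = C1 + C2*erf(sqrt(2)*a)


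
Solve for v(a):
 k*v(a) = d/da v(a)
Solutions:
 v(a) = C1*exp(a*k)


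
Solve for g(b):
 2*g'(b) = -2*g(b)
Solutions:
 g(b) = C1*exp(-b)


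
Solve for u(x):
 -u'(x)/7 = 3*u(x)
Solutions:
 u(x) = C1*exp(-21*x)


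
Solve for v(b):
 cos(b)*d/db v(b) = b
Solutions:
 v(b) = C1 + Integral(b/cos(b), b)


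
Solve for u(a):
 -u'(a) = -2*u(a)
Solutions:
 u(a) = C1*exp(2*a)


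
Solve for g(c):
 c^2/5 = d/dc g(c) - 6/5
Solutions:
 g(c) = C1 + c^3/15 + 6*c/5


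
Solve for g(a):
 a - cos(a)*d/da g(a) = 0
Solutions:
 g(a) = C1 + Integral(a/cos(a), a)


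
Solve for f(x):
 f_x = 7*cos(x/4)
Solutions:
 f(x) = C1 + 28*sin(x/4)


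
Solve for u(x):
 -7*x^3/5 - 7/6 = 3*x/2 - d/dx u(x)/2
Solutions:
 u(x) = C1 + 7*x^4/10 + 3*x^2/2 + 7*x/3


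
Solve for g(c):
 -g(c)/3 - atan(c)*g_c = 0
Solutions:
 g(c) = C1*exp(-Integral(1/atan(c), c)/3)


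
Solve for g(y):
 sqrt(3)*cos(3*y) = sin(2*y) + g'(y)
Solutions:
 g(y) = C1 + sqrt(3)*sin(3*y)/3 + cos(2*y)/2


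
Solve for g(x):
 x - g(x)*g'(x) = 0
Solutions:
 g(x) = -sqrt(C1 + x^2)
 g(x) = sqrt(C1 + x^2)


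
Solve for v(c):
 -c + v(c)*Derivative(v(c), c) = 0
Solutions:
 v(c) = -sqrt(C1 + c^2)
 v(c) = sqrt(C1 + c^2)


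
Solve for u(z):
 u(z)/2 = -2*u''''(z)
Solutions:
 u(z) = (C1*sin(z/2) + C2*cos(z/2))*exp(-z/2) + (C3*sin(z/2) + C4*cos(z/2))*exp(z/2)


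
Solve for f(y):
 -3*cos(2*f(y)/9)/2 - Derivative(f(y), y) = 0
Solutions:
 3*y/2 - 9*log(sin(2*f(y)/9) - 1)/4 + 9*log(sin(2*f(y)/9) + 1)/4 = C1


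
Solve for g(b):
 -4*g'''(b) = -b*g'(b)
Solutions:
 g(b) = C1 + Integral(C2*airyai(2^(1/3)*b/2) + C3*airybi(2^(1/3)*b/2), b)


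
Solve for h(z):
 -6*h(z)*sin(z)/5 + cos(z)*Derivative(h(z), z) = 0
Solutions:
 h(z) = C1/cos(z)^(6/5)


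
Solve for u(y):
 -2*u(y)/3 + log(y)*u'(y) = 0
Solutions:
 u(y) = C1*exp(2*li(y)/3)


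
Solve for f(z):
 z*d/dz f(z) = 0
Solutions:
 f(z) = C1


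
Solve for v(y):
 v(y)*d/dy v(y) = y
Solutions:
 v(y) = -sqrt(C1 + y^2)
 v(y) = sqrt(C1 + y^2)


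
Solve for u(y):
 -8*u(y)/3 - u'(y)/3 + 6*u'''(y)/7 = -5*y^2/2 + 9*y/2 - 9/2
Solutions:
 u(y) = C1*exp(-42^(1/3)*y*(42^(1/3)/(sqrt(46614) + 216)^(1/3) + (sqrt(46614) + 216)^(1/3))/36)*sin(14^(1/3)*3^(1/6)*y*(-3^(2/3)*(sqrt(46614) + 216)^(1/3) + 3*14^(1/3)/(sqrt(46614) + 216)^(1/3))/36) + C2*exp(-42^(1/3)*y*(42^(1/3)/(sqrt(46614) + 216)^(1/3) + (sqrt(46614) + 216)^(1/3))/36)*cos(14^(1/3)*3^(1/6)*y*(-3^(2/3)*(sqrt(46614) + 216)^(1/3) + 3*14^(1/3)/(sqrt(46614) + 216)^(1/3))/36) + C3*exp(42^(1/3)*y*(42^(1/3)/(sqrt(46614) + 216)^(1/3) + (sqrt(46614) + 216)^(1/3))/18) + 15*y^2/16 - 123*y/64 + 987/512


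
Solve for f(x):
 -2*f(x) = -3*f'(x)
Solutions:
 f(x) = C1*exp(2*x/3)


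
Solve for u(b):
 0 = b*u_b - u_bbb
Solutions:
 u(b) = C1 + Integral(C2*airyai(b) + C3*airybi(b), b)


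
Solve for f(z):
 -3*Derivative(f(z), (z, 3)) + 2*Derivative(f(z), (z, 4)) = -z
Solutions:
 f(z) = C1 + C2*z + C3*z^2 + C4*exp(3*z/2) + z^4/72 + z^3/27


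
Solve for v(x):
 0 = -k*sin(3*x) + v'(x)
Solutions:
 v(x) = C1 - k*cos(3*x)/3


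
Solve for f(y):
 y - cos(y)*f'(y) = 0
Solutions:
 f(y) = C1 + Integral(y/cos(y), y)


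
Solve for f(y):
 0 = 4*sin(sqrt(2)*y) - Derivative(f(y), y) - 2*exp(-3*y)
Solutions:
 f(y) = C1 - 2*sqrt(2)*cos(sqrt(2)*y) + 2*exp(-3*y)/3


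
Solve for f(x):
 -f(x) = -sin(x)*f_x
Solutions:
 f(x) = C1*sqrt(cos(x) - 1)/sqrt(cos(x) + 1)


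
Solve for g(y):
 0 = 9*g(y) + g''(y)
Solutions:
 g(y) = C1*sin(3*y) + C2*cos(3*y)


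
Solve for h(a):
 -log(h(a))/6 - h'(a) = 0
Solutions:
 li(h(a)) = C1 - a/6


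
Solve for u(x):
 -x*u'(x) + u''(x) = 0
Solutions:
 u(x) = C1 + C2*erfi(sqrt(2)*x/2)


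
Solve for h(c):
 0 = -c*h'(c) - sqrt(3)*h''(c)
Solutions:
 h(c) = C1 + C2*erf(sqrt(2)*3^(3/4)*c/6)


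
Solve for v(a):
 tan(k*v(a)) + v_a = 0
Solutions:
 v(a) = Piecewise((-asin(exp(C1*k - a*k))/k + pi/k, Ne(k, 0)), (nan, True))
 v(a) = Piecewise((asin(exp(C1*k - a*k))/k, Ne(k, 0)), (nan, True))


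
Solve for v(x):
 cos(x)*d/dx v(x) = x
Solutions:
 v(x) = C1 + Integral(x/cos(x), x)


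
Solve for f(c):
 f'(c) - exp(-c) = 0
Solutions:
 f(c) = C1 - exp(-c)


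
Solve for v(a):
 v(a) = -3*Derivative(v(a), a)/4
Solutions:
 v(a) = C1*exp(-4*a/3)


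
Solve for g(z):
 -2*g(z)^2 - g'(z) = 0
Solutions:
 g(z) = 1/(C1 + 2*z)


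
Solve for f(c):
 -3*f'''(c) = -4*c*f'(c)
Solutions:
 f(c) = C1 + Integral(C2*airyai(6^(2/3)*c/3) + C3*airybi(6^(2/3)*c/3), c)


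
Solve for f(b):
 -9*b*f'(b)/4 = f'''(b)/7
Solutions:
 f(b) = C1 + Integral(C2*airyai(-126^(1/3)*b/2) + C3*airybi(-126^(1/3)*b/2), b)


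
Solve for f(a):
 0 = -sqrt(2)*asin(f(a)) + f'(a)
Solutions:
 Integral(1/asin(_y), (_y, f(a))) = C1 + sqrt(2)*a


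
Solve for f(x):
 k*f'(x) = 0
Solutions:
 f(x) = C1


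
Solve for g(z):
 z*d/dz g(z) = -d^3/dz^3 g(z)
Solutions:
 g(z) = C1 + Integral(C2*airyai(-z) + C3*airybi(-z), z)


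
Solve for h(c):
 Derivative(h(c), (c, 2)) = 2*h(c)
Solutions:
 h(c) = C1*exp(-sqrt(2)*c) + C2*exp(sqrt(2)*c)


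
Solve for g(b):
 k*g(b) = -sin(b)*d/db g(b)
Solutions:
 g(b) = C1*exp(k*(-log(cos(b) - 1) + log(cos(b) + 1))/2)


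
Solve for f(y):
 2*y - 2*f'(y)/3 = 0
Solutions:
 f(y) = C1 + 3*y^2/2


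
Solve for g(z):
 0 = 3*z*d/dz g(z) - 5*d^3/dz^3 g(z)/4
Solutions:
 g(z) = C1 + Integral(C2*airyai(12^(1/3)*5^(2/3)*z/5) + C3*airybi(12^(1/3)*5^(2/3)*z/5), z)


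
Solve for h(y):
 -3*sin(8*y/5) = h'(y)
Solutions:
 h(y) = C1 + 15*cos(8*y/5)/8


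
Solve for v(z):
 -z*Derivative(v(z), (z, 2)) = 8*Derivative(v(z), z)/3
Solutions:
 v(z) = C1 + C2/z^(5/3)


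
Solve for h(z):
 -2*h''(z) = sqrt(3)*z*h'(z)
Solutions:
 h(z) = C1 + C2*erf(3^(1/4)*z/2)


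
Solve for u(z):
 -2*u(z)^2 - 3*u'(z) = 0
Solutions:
 u(z) = 3/(C1 + 2*z)


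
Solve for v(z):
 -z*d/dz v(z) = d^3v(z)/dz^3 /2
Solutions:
 v(z) = C1 + Integral(C2*airyai(-2^(1/3)*z) + C3*airybi(-2^(1/3)*z), z)


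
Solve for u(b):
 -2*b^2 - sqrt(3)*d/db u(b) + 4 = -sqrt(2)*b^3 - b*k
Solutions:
 u(b) = C1 + sqrt(6)*b^4/12 - 2*sqrt(3)*b^3/9 + sqrt(3)*b^2*k/6 + 4*sqrt(3)*b/3


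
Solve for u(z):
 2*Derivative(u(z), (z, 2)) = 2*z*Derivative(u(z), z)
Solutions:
 u(z) = C1 + C2*erfi(sqrt(2)*z/2)


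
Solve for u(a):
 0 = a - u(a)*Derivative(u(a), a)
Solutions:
 u(a) = -sqrt(C1 + a^2)
 u(a) = sqrt(C1 + a^2)


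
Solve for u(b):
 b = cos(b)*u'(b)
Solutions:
 u(b) = C1 + Integral(b/cos(b), b)


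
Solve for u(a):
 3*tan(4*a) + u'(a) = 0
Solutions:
 u(a) = C1 + 3*log(cos(4*a))/4


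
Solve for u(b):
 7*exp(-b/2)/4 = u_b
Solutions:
 u(b) = C1 - 7*exp(-b/2)/2


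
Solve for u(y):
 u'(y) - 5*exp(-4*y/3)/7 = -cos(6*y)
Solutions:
 u(y) = C1 - sin(6*y)/6 - 15*exp(-4*y/3)/28


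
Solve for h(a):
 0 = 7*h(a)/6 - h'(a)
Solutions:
 h(a) = C1*exp(7*a/6)


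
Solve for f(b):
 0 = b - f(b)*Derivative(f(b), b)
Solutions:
 f(b) = -sqrt(C1 + b^2)
 f(b) = sqrt(C1 + b^2)


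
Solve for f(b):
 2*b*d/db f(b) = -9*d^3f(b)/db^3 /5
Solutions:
 f(b) = C1 + Integral(C2*airyai(-30^(1/3)*b/3) + C3*airybi(-30^(1/3)*b/3), b)


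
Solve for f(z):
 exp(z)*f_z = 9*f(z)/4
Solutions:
 f(z) = C1*exp(-9*exp(-z)/4)


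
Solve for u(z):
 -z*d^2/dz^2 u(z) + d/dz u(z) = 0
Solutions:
 u(z) = C1 + C2*z^2


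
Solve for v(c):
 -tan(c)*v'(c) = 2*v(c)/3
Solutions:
 v(c) = C1/sin(c)^(2/3)


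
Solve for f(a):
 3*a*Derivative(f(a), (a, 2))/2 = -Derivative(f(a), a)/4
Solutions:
 f(a) = C1 + C2*a^(5/6)


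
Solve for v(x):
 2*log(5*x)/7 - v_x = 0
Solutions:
 v(x) = C1 + 2*x*log(x)/7 - 2*x/7 + 2*x*log(5)/7


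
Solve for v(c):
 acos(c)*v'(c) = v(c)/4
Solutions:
 v(c) = C1*exp(Integral(1/acos(c), c)/4)


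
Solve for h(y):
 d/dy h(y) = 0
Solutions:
 h(y) = C1


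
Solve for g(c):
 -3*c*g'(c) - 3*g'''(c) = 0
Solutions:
 g(c) = C1 + Integral(C2*airyai(-c) + C3*airybi(-c), c)


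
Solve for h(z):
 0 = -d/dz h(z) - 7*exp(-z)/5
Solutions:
 h(z) = C1 + 7*exp(-z)/5


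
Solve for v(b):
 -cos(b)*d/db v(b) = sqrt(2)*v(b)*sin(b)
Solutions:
 v(b) = C1*cos(b)^(sqrt(2))


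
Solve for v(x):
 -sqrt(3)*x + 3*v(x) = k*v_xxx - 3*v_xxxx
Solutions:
 v(x) = C1*exp(x*(k - sqrt(k^2 + 6*12^(1/3)*(k^2 + sqrt(k^4 - 768))^(1/3) + 48*18^(1/3)/(k^2 + sqrt(k^4 - 768))^(1/3)) - sqrt(2)*sqrt(-k^3/sqrt(k^2 + 6*12^(1/3)*(k^2 + sqrt(k^4 - 768))^(1/3) + 48*18^(1/3)/(k^2 + sqrt(k^4 - 768))^(1/3)) + k^2 - 3*12^(1/3)*(k^2 + sqrt(k^4 - 768))^(1/3) - 24*18^(1/3)/(k^2 + sqrt(k^4 - 768))^(1/3)))/12) + C2*exp(x*(k - sqrt(k^2 + 6*12^(1/3)*(k^2 + sqrt(k^4 - 768))^(1/3) + 48*18^(1/3)/(k^2 + sqrt(k^4 - 768))^(1/3)) + sqrt(2)*sqrt(-k^3/sqrt(k^2 + 6*12^(1/3)*(k^2 + sqrt(k^4 - 768))^(1/3) + 48*18^(1/3)/(k^2 + sqrt(k^4 - 768))^(1/3)) + k^2 - 3*12^(1/3)*(k^2 + sqrt(k^4 - 768))^(1/3) - 24*18^(1/3)/(k^2 + sqrt(k^4 - 768))^(1/3)))/12) + C3*exp(x*(k + sqrt(k^2 + 6*12^(1/3)*(k^2 + sqrt(k^4 - 768))^(1/3) + 48*18^(1/3)/(k^2 + sqrt(k^4 - 768))^(1/3)) - sqrt(2)*sqrt(k^3/sqrt(k^2 + 6*12^(1/3)*(k^2 + sqrt(k^4 - 768))^(1/3) + 48*18^(1/3)/(k^2 + sqrt(k^4 - 768))^(1/3)) + k^2 - 3*12^(1/3)*(k^2 + sqrt(k^4 - 768))^(1/3) - 24*18^(1/3)/(k^2 + sqrt(k^4 - 768))^(1/3)))/12) + C4*exp(x*(k + sqrt(k^2 + 6*12^(1/3)*(k^2 + sqrt(k^4 - 768))^(1/3) + 48*18^(1/3)/(k^2 + sqrt(k^4 - 768))^(1/3)) + sqrt(2)*sqrt(k^3/sqrt(k^2 + 6*12^(1/3)*(k^2 + sqrt(k^4 - 768))^(1/3) + 48*18^(1/3)/(k^2 + sqrt(k^4 - 768))^(1/3)) + k^2 - 3*12^(1/3)*(k^2 + sqrt(k^4 - 768))^(1/3) - 24*18^(1/3)/(k^2 + sqrt(k^4 - 768))^(1/3)))/12) + sqrt(3)*x/3


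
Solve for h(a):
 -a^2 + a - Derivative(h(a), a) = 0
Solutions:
 h(a) = C1 - a^3/3 + a^2/2


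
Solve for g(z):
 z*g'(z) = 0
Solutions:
 g(z) = C1


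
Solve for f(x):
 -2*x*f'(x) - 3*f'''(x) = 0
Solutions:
 f(x) = C1 + Integral(C2*airyai(-2^(1/3)*3^(2/3)*x/3) + C3*airybi(-2^(1/3)*3^(2/3)*x/3), x)


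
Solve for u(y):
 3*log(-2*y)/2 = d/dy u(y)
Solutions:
 u(y) = C1 + 3*y*log(-y)/2 + 3*y*(-1 + log(2))/2


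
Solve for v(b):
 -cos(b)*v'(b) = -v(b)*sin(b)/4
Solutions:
 v(b) = C1/cos(b)^(1/4)


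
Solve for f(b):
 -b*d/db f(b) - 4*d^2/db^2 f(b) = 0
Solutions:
 f(b) = C1 + C2*erf(sqrt(2)*b/4)


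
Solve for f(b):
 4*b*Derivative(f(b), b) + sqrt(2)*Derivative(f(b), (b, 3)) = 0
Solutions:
 f(b) = C1 + Integral(C2*airyai(-sqrt(2)*b) + C3*airybi(-sqrt(2)*b), b)


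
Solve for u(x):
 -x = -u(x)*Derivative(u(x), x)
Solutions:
 u(x) = -sqrt(C1 + x^2)
 u(x) = sqrt(C1 + x^2)


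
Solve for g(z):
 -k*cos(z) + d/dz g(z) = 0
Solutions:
 g(z) = C1 + k*sin(z)


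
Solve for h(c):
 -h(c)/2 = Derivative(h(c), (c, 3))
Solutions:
 h(c) = C3*exp(-2^(2/3)*c/2) + (C1*sin(2^(2/3)*sqrt(3)*c/4) + C2*cos(2^(2/3)*sqrt(3)*c/4))*exp(2^(2/3)*c/4)


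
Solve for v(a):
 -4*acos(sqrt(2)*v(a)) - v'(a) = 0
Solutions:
 Integral(1/acos(sqrt(2)*_y), (_y, v(a))) = C1 - 4*a


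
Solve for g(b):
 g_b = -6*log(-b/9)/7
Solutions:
 g(b) = C1 - 6*b*log(-b)/7 + 6*b*(1 + 2*log(3))/7


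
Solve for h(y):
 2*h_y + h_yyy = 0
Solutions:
 h(y) = C1 + C2*sin(sqrt(2)*y) + C3*cos(sqrt(2)*y)


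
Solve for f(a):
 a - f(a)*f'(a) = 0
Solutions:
 f(a) = -sqrt(C1 + a^2)
 f(a) = sqrt(C1 + a^2)


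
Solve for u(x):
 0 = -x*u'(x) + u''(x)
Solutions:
 u(x) = C1 + C2*erfi(sqrt(2)*x/2)


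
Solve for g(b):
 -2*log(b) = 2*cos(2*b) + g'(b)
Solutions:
 g(b) = C1 - 2*b*log(b) + 2*b - sin(2*b)


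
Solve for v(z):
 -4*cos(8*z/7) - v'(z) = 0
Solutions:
 v(z) = C1 - 7*sin(8*z/7)/2


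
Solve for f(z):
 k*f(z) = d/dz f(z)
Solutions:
 f(z) = C1*exp(k*z)


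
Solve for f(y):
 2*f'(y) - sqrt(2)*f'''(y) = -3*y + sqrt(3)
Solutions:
 f(y) = C1 + C2*exp(-2^(1/4)*y) + C3*exp(2^(1/4)*y) - 3*y^2/4 + sqrt(3)*y/2


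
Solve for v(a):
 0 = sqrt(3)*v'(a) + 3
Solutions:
 v(a) = C1 - sqrt(3)*a


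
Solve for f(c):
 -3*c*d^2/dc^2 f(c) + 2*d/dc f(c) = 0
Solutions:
 f(c) = C1 + C2*c^(5/3)


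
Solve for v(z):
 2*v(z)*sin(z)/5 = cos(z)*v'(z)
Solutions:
 v(z) = C1/cos(z)^(2/5)


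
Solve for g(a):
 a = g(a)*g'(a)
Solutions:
 g(a) = -sqrt(C1 + a^2)
 g(a) = sqrt(C1 + a^2)


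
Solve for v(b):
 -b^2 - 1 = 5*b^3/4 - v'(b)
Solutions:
 v(b) = C1 + 5*b^4/16 + b^3/3 + b


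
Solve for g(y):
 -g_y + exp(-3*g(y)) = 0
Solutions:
 g(y) = log(C1 + 3*y)/3
 g(y) = log((-3^(1/3) - 3^(5/6)*I)*(C1 + y)^(1/3)/2)
 g(y) = log((-3^(1/3) + 3^(5/6)*I)*(C1 + y)^(1/3)/2)


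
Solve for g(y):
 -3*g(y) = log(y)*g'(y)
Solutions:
 g(y) = C1*exp(-3*li(y))


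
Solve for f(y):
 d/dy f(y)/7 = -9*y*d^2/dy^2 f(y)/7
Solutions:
 f(y) = C1 + C2*y^(8/9)


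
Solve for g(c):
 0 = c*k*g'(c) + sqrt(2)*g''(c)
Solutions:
 g(c) = Piecewise((-2^(3/4)*sqrt(pi)*C1*erf(2^(1/4)*c*sqrt(k)/2)/(2*sqrt(k)) - C2, (k > 0) | (k < 0)), (-C1*c - C2, True))


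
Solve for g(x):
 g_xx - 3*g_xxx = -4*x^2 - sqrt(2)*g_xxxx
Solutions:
 g(x) = C1 + C2*x + C3*exp(sqrt(2)*x*(3 - sqrt(9 - 4*sqrt(2)))/4) + C4*exp(sqrt(2)*x*(sqrt(9 - 4*sqrt(2)) + 3)/4) - x^4/3 - 4*x^3 + 4*x^2*(-9 + sqrt(2))


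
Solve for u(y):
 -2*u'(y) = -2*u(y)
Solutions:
 u(y) = C1*exp(y)


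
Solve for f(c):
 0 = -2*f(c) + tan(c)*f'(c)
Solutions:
 f(c) = C1*sin(c)^2


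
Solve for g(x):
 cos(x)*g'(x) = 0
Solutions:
 g(x) = C1


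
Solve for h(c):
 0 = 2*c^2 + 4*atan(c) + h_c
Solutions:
 h(c) = C1 - 2*c^3/3 - 4*c*atan(c) + 2*log(c^2 + 1)


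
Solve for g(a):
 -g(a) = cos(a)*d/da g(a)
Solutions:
 g(a) = C1*sqrt(sin(a) - 1)/sqrt(sin(a) + 1)


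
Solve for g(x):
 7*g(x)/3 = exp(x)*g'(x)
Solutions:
 g(x) = C1*exp(-7*exp(-x)/3)


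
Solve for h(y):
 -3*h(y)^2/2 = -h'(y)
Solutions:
 h(y) = -2/(C1 + 3*y)


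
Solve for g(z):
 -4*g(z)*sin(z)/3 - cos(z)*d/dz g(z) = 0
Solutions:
 g(z) = C1*cos(z)^(4/3)


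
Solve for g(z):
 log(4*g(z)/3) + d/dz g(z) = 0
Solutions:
 Integral(1/(log(_y) - log(3) + 2*log(2)), (_y, g(z))) = C1 - z


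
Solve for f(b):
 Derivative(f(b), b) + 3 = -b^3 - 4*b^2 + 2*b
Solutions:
 f(b) = C1 - b^4/4 - 4*b^3/3 + b^2 - 3*b


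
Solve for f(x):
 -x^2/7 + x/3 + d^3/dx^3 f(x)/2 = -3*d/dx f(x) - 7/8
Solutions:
 f(x) = C1 + C2*sin(sqrt(6)*x) + C3*cos(sqrt(6)*x) + x^3/63 - x^2/18 - 155*x/504


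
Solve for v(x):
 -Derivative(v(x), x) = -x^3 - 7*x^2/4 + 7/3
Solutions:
 v(x) = C1 + x^4/4 + 7*x^3/12 - 7*x/3


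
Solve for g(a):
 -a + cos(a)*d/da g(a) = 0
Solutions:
 g(a) = C1 + Integral(a/cos(a), a)


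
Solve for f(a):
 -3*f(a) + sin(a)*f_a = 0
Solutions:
 f(a) = C1*(cos(a) - 1)^(3/2)/(cos(a) + 1)^(3/2)


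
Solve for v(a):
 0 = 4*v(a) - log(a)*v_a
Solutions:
 v(a) = C1*exp(4*li(a))


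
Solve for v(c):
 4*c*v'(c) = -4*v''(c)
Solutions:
 v(c) = C1 + C2*erf(sqrt(2)*c/2)


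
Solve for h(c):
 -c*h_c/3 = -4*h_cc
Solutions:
 h(c) = C1 + C2*erfi(sqrt(6)*c/12)


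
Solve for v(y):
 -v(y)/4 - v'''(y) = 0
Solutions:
 v(y) = C3*exp(-2^(1/3)*y/2) + (C1*sin(2^(1/3)*sqrt(3)*y/4) + C2*cos(2^(1/3)*sqrt(3)*y/4))*exp(2^(1/3)*y/4)


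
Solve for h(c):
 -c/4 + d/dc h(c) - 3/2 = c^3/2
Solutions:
 h(c) = C1 + c^4/8 + c^2/8 + 3*c/2


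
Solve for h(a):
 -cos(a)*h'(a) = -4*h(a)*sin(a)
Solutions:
 h(a) = C1/cos(a)^4


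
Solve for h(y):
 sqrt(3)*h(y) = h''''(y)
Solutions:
 h(y) = C1*exp(-3^(1/8)*y) + C2*exp(3^(1/8)*y) + C3*sin(3^(1/8)*y) + C4*cos(3^(1/8)*y)


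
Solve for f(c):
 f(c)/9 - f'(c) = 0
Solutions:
 f(c) = C1*exp(c/9)


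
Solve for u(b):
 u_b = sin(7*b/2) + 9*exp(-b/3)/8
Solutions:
 u(b) = C1 - 2*cos(7*b/2)/7 - 27*exp(-b/3)/8


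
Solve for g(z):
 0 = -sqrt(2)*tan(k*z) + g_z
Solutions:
 g(z) = C1 + sqrt(2)*Piecewise((-log(cos(k*z))/k, Ne(k, 0)), (0, True))


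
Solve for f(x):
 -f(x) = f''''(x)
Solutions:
 f(x) = (C1*sin(sqrt(2)*x/2) + C2*cos(sqrt(2)*x/2))*exp(-sqrt(2)*x/2) + (C3*sin(sqrt(2)*x/2) + C4*cos(sqrt(2)*x/2))*exp(sqrt(2)*x/2)


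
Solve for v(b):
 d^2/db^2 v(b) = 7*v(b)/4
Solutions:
 v(b) = C1*exp(-sqrt(7)*b/2) + C2*exp(sqrt(7)*b/2)


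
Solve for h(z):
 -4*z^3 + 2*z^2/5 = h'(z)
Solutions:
 h(z) = C1 - z^4 + 2*z^3/15


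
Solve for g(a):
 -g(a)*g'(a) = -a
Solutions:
 g(a) = -sqrt(C1 + a^2)
 g(a) = sqrt(C1 + a^2)


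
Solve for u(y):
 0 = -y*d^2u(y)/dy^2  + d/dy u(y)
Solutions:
 u(y) = C1 + C2*y^2


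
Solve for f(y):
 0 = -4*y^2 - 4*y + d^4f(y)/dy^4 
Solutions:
 f(y) = C1 + C2*y + C3*y^2 + C4*y^3 + y^6/90 + y^5/30
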